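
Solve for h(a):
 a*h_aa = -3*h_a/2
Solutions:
 h(a) = C1 + C2/sqrt(a)


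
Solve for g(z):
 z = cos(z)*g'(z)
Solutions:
 g(z) = C1 + Integral(z/cos(z), z)


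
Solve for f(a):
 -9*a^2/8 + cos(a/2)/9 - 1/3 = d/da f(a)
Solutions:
 f(a) = C1 - 3*a^3/8 - a/3 + 2*sin(a/2)/9


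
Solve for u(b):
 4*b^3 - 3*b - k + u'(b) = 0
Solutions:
 u(b) = C1 - b^4 + 3*b^2/2 + b*k


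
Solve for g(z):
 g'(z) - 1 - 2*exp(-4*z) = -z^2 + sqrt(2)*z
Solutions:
 g(z) = C1 - z^3/3 + sqrt(2)*z^2/2 + z - exp(-4*z)/2


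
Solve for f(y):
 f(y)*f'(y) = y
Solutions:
 f(y) = -sqrt(C1 + y^2)
 f(y) = sqrt(C1 + y^2)


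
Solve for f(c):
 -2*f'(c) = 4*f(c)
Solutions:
 f(c) = C1*exp(-2*c)


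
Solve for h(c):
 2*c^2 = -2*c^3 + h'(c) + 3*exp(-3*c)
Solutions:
 h(c) = C1 + c^4/2 + 2*c^3/3 + exp(-3*c)


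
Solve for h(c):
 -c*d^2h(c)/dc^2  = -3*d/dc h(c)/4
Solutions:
 h(c) = C1 + C2*c^(7/4)


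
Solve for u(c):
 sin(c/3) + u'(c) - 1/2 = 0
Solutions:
 u(c) = C1 + c/2 + 3*cos(c/3)


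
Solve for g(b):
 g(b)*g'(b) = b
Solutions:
 g(b) = -sqrt(C1 + b^2)
 g(b) = sqrt(C1 + b^2)


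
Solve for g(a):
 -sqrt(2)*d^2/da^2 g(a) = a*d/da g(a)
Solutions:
 g(a) = C1 + C2*erf(2^(1/4)*a/2)


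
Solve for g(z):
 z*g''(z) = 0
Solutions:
 g(z) = C1 + C2*z


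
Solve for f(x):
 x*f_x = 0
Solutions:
 f(x) = C1


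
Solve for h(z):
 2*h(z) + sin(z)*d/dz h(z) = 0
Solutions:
 h(z) = C1*(cos(z) + 1)/(cos(z) - 1)


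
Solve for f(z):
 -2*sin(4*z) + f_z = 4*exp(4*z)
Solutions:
 f(z) = C1 + exp(4*z) - cos(4*z)/2


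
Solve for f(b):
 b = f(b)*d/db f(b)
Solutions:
 f(b) = -sqrt(C1 + b^2)
 f(b) = sqrt(C1 + b^2)


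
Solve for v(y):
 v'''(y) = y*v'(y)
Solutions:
 v(y) = C1 + Integral(C2*airyai(y) + C3*airybi(y), y)


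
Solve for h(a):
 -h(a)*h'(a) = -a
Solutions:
 h(a) = -sqrt(C1 + a^2)
 h(a) = sqrt(C1 + a^2)


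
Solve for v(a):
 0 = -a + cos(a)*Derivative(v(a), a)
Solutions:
 v(a) = C1 + Integral(a/cos(a), a)


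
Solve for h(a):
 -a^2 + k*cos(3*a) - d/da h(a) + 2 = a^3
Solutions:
 h(a) = C1 - a^4/4 - a^3/3 + 2*a + k*sin(3*a)/3


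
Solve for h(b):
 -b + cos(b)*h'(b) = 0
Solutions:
 h(b) = C1 + Integral(b/cos(b), b)


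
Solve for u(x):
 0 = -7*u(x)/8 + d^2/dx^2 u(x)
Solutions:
 u(x) = C1*exp(-sqrt(14)*x/4) + C2*exp(sqrt(14)*x/4)


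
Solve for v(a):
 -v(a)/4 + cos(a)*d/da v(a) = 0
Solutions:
 v(a) = C1*(sin(a) + 1)^(1/8)/(sin(a) - 1)^(1/8)


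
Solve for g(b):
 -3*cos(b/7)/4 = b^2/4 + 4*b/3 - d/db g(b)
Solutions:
 g(b) = C1 + b^3/12 + 2*b^2/3 + 21*sin(b/7)/4


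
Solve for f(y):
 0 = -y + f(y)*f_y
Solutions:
 f(y) = -sqrt(C1 + y^2)
 f(y) = sqrt(C1 + y^2)


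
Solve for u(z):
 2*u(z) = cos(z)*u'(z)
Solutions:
 u(z) = C1*(sin(z) + 1)/(sin(z) - 1)


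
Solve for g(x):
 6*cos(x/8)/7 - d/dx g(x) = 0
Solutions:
 g(x) = C1 + 48*sin(x/8)/7


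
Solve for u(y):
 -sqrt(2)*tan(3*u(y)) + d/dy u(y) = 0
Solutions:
 u(y) = -asin(C1*exp(3*sqrt(2)*y))/3 + pi/3
 u(y) = asin(C1*exp(3*sqrt(2)*y))/3


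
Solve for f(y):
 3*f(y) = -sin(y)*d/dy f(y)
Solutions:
 f(y) = C1*(cos(y) + 1)^(3/2)/(cos(y) - 1)^(3/2)


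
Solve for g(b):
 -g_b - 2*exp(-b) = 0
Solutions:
 g(b) = C1 + 2*exp(-b)


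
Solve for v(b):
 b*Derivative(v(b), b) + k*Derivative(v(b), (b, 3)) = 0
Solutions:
 v(b) = C1 + Integral(C2*airyai(b*(-1/k)^(1/3)) + C3*airybi(b*(-1/k)^(1/3)), b)


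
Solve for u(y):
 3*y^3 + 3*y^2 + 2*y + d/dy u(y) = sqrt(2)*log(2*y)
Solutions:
 u(y) = C1 - 3*y^4/4 - y^3 - y^2 + sqrt(2)*y*log(y) - sqrt(2)*y + sqrt(2)*y*log(2)


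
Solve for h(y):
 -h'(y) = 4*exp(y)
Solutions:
 h(y) = C1 - 4*exp(y)


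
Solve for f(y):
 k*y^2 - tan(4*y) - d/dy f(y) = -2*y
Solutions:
 f(y) = C1 + k*y^3/3 + y^2 + log(cos(4*y))/4


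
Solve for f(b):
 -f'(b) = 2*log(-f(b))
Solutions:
 -li(-f(b)) = C1 - 2*b


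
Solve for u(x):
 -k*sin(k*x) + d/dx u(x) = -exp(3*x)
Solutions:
 u(x) = C1 - exp(3*x)/3 - cos(k*x)


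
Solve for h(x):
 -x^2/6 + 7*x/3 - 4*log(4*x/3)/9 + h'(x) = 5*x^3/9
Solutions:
 h(x) = C1 + 5*x^4/36 + x^3/18 - 7*x^2/6 + 4*x*log(x)/9 - 4*x*log(3)/9 - 4*x/9 + 8*x*log(2)/9


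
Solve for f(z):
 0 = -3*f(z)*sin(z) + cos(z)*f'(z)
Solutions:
 f(z) = C1/cos(z)^3


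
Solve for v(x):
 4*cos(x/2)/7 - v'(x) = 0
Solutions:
 v(x) = C1 + 8*sin(x/2)/7


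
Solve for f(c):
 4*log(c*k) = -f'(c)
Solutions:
 f(c) = C1 - 4*c*log(c*k) + 4*c


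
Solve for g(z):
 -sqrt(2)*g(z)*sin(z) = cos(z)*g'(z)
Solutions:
 g(z) = C1*cos(z)^(sqrt(2))


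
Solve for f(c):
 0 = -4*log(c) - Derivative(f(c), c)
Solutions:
 f(c) = C1 - 4*c*log(c) + 4*c


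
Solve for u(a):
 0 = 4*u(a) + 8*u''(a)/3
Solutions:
 u(a) = C1*sin(sqrt(6)*a/2) + C2*cos(sqrt(6)*a/2)


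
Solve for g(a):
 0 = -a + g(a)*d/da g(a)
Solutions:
 g(a) = -sqrt(C1 + a^2)
 g(a) = sqrt(C1 + a^2)


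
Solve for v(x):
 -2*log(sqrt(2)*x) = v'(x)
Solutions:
 v(x) = C1 - 2*x*log(x) - x*log(2) + 2*x


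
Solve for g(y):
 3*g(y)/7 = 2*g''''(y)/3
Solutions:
 g(y) = C1*exp(-14^(3/4)*sqrt(3)*y/14) + C2*exp(14^(3/4)*sqrt(3)*y/14) + C3*sin(14^(3/4)*sqrt(3)*y/14) + C4*cos(14^(3/4)*sqrt(3)*y/14)


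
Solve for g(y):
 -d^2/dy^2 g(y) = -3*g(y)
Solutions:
 g(y) = C1*exp(-sqrt(3)*y) + C2*exp(sqrt(3)*y)


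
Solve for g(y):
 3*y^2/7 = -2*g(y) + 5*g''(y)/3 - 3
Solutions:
 g(y) = C1*exp(-sqrt(30)*y/5) + C2*exp(sqrt(30)*y/5) - 3*y^2/14 - 13/7


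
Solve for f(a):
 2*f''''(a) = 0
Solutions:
 f(a) = C1 + C2*a + C3*a^2 + C4*a^3


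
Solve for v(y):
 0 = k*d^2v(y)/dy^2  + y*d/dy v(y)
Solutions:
 v(y) = C1 + C2*sqrt(k)*erf(sqrt(2)*y*sqrt(1/k)/2)


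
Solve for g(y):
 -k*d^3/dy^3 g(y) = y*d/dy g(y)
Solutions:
 g(y) = C1 + Integral(C2*airyai(y*(-1/k)^(1/3)) + C3*airybi(y*(-1/k)^(1/3)), y)


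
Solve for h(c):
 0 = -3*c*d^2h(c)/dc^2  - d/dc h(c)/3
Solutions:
 h(c) = C1 + C2*c^(8/9)


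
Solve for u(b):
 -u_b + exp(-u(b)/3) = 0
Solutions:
 u(b) = 3*log(C1 + b/3)


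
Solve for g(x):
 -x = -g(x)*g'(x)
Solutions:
 g(x) = -sqrt(C1 + x^2)
 g(x) = sqrt(C1 + x^2)


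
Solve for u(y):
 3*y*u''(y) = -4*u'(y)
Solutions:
 u(y) = C1 + C2/y^(1/3)


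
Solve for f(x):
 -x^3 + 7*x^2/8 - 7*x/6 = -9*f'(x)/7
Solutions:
 f(x) = C1 + 7*x^4/36 - 49*x^3/216 + 49*x^2/108


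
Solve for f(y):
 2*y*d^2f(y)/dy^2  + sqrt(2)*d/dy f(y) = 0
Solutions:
 f(y) = C1 + C2*y^(1 - sqrt(2)/2)


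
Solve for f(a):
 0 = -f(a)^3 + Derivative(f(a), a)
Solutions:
 f(a) = -sqrt(2)*sqrt(-1/(C1 + a))/2
 f(a) = sqrt(2)*sqrt(-1/(C1 + a))/2


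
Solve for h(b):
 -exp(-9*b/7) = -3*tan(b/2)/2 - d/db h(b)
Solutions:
 h(b) = C1 - 3*log(tan(b/2)^2 + 1)/2 - 7*exp(-9*b/7)/9


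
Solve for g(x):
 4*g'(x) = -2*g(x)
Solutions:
 g(x) = C1*exp(-x/2)


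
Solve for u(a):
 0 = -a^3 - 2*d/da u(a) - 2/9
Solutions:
 u(a) = C1 - a^4/8 - a/9


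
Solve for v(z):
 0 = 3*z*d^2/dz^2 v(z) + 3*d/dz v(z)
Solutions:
 v(z) = C1 + C2*log(z)


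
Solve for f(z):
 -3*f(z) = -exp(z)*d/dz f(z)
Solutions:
 f(z) = C1*exp(-3*exp(-z))


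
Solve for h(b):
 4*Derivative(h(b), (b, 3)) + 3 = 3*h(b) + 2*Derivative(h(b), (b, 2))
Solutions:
 h(b) = C1*exp(b*(-(9*sqrt(83) + 82)^(1/3) - 1/(9*sqrt(83) + 82)^(1/3) + 2)/12)*sin(sqrt(3)*b*(-(9*sqrt(83) + 82)^(1/3) + (9*sqrt(83) + 82)^(-1/3))/12) + C2*exp(b*(-(9*sqrt(83) + 82)^(1/3) - 1/(9*sqrt(83) + 82)^(1/3) + 2)/12)*cos(sqrt(3)*b*(-(9*sqrt(83) + 82)^(1/3) + (9*sqrt(83) + 82)^(-1/3))/12) + C3*exp(b*((9*sqrt(83) + 82)^(-1/3) + 1 + (9*sqrt(83) + 82)^(1/3))/6) + 1


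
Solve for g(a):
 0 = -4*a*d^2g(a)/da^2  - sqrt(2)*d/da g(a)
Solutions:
 g(a) = C1 + C2*a^(1 - sqrt(2)/4)


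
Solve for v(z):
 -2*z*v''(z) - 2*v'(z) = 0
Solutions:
 v(z) = C1 + C2*log(z)


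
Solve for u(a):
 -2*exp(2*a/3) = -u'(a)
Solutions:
 u(a) = C1 + 3*exp(2*a/3)


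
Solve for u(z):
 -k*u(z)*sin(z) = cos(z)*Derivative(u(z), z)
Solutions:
 u(z) = C1*exp(k*log(cos(z)))


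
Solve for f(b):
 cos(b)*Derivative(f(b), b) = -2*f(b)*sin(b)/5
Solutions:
 f(b) = C1*cos(b)^(2/5)


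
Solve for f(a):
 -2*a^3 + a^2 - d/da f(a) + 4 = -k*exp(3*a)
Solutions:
 f(a) = C1 - a^4/2 + a^3/3 + 4*a + k*exp(3*a)/3


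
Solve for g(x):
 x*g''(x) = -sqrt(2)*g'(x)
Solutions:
 g(x) = C1 + C2*x^(1 - sqrt(2))


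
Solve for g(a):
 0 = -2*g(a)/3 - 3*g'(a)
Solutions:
 g(a) = C1*exp(-2*a/9)


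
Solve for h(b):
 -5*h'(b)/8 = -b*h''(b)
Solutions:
 h(b) = C1 + C2*b^(13/8)


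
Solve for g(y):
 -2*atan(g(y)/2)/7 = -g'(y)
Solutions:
 Integral(1/atan(_y/2), (_y, g(y))) = C1 + 2*y/7


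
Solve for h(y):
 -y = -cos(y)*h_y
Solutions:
 h(y) = C1 + Integral(y/cos(y), y)


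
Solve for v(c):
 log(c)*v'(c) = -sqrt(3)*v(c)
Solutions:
 v(c) = C1*exp(-sqrt(3)*li(c))


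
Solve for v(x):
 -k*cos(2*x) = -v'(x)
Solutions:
 v(x) = C1 + k*sin(2*x)/2


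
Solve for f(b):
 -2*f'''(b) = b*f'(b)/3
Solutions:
 f(b) = C1 + Integral(C2*airyai(-6^(2/3)*b/6) + C3*airybi(-6^(2/3)*b/6), b)


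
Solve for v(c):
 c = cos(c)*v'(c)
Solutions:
 v(c) = C1 + Integral(c/cos(c), c)


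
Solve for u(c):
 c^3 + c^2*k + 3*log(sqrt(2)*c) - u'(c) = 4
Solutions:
 u(c) = C1 + c^4/4 + c^3*k/3 + 3*c*log(c) - 7*c + 3*c*log(2)/2


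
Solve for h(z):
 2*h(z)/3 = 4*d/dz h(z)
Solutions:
 h(z) = C1*exp(z/6)


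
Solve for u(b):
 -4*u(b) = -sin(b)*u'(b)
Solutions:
 u(b) = C1*(cos(b)^2 - 2*cos(b) + 1)/(cos(b)^2 + 2*cos(b) + 1)


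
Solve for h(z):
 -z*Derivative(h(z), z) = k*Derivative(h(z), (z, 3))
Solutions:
 h(z) = C1 + Integral(C2*airyai(z*(-1/k)^(1/3)) + C3*airybi(z*(-1/k)^(1/3)), z)


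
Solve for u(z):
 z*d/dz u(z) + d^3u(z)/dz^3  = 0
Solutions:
 u(z) = C1 + Integral(C2*airyai(-z) + C3*airybi(-z), z)


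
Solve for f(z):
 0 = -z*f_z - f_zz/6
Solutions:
 f(z) = C1 + C2*erf(sqrt(3)*z)


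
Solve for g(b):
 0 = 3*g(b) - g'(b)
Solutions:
 g(b) = C1*exp(3*b)


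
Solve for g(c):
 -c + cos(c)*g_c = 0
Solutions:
 g(c) = C1 + Integral(c/cos(c), c)


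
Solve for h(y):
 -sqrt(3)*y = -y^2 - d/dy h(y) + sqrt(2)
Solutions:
 h(y) = C1 - y^3/3 + sqrt(3)*y^2/2 + sqrt(2)*y


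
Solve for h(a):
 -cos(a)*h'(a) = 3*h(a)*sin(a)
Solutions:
 h(a) = C1*cos(a)^3


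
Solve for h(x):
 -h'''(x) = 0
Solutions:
 h(x) = C1 + C2*x + C3*x^2


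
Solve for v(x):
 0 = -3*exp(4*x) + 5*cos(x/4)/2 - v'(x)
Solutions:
 v(x) = C1 - 3*exp(4*x)/4 + 10*sin(x/4)


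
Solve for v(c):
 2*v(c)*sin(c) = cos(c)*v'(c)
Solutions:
 v(c) = C1/cos(c)^2


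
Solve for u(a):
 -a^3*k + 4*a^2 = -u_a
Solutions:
 u(a) = C1 + a^4*k/4 - 4*a^3/3


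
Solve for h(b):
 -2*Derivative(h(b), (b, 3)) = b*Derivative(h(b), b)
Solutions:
 h(b) = C1 + Integral(C2*airyai(-2^(2/3)*b/2) + C3*airybi(-2^(2/3)*b/2), b)


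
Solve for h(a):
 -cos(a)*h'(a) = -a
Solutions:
 h(a) = C1 + Integral(a/cos(a), a)


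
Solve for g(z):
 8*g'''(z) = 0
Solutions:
 g(z) = C1 + C2*z + C3*z^2


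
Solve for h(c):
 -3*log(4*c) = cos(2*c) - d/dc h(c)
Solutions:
 h(c) = C1 + 3*c*log(c) - 3*c + 6*c*log(2) + sin(2*c)/2


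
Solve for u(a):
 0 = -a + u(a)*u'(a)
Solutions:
 u(a) = -sqrt(C1 + a^2)
 u(a) = sqrt(C1 + a^2)


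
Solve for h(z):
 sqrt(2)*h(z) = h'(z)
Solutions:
 h(z) = C1*exp(sqrt(2)*z)


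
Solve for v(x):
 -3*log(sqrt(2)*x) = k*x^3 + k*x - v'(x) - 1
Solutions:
 v(x) = C1 + k*x^4/4 + k*x^2/2 + 3*x*log(x) - 4*x + 3*x*log(2)/2


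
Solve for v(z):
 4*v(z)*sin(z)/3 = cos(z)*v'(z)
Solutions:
 v(z) = C1/cos(z)^(4/3)


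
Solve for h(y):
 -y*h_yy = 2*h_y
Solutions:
 h(y) = C1 + C2/y


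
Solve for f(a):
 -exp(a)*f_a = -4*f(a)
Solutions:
 f(a) = C1*exp(-4*exp(-a))


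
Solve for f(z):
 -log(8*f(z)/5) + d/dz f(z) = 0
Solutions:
 -Integral(1/(log(_y) - log(5) + 3*log(2)), (_y, f(z))) = C1 - z


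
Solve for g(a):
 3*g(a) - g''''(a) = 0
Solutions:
 g(a) = C1*exp(-3^(1/4)*a) + C2*exp(3^(1/4)*a) + C3*sin(3^(1/4)*a) + C4*cos(3^(1/4)*a)


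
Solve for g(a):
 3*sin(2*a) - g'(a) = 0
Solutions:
 g(a) = C1 - 3*cos(2*a)/2


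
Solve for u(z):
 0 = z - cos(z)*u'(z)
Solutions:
 u(z) = C1 + Integral(z/cos(z), z)


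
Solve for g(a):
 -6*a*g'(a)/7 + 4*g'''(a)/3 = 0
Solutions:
 g(a) = C1 + Integral(C2*airyai(42^(2/3)*a/14) + C3*airybi(42^(2/3)*a/14), a)


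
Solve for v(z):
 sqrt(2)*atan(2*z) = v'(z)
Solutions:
 v(z) = C1 + sqrt(2)*(z*atan(2*z) - log(4*z^2 + 1)/4)


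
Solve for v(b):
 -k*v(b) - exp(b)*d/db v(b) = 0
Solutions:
 v(b) = C1*exp(k*exp(-b))


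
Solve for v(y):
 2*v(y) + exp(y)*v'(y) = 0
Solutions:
 v(y) = C1*exp(2*exp(-y))


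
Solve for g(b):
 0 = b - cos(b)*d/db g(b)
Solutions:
 g(b) = C1 + Integral(b/cos(b), b)


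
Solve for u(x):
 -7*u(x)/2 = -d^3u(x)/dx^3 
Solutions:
 u(x) = C3*exp(2^(2/3)*7^(1/3)*x/2) + (C1*sin(2^(2/3)*sqrt(3)*7^(1/3)*x/4) + C2*cos(2^(2/3)*sqrt(3)*7^(1/3)*x/4))*exp(-2^(2/3)*7^(1/3)*x/4)


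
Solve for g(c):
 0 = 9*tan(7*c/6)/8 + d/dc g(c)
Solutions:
 g(c) = C1 + 27*log(cos(7*c/6))/28


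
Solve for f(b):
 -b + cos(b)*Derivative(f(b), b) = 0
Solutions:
 f(b) = C1 + Integral(b/cos(b), b)


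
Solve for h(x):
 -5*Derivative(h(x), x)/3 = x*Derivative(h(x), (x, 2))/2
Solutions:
 h(x) = C1 + C2/x^(7/3)


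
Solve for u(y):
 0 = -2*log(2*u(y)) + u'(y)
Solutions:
 -Integral(1/(log(_y) + log(2)), (_y, u(y)))/2 = C1 - y


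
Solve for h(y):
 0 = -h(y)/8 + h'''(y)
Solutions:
 h(y) = C3*exp(y/2) + (C1*sin(sqrt(3)*y/4) + C2*cos(sqrt(3)*y/4))*exp(-y/4)


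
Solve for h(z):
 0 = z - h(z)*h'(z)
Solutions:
 h(z) = -sqrt(C1 + z^2)
 h(z) = sqrt(C1 + z^2)


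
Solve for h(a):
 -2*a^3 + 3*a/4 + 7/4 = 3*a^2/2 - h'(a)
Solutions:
 h(a) = C1 + a^4/2 + a^3/2 - 3*a^2/8 - 7*a/4


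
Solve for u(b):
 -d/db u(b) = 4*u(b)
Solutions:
 u(b) = C1*exp(-4*b)


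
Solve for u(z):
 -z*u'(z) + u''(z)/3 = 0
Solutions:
 u(z) = C1 + C2*erfi(sqrt(6)*z/2)


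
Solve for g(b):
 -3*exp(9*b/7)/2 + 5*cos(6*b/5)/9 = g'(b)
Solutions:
 g(b) = C1 - 7*exp(9*b/7)/6 + 25*sin(6*b/5)/54


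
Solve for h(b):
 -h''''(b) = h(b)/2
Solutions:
 h(b) = (C1*sin(2^(1/4)*b/2) + C2*cos(2^(1/4)*b/2))*exp(-2^(1/4)*b/2) + (C3*sin(2^(1/4)*b/2) + C4*cos(2^(1/4)*b/2))*exp(2^(1/4)*b/2)


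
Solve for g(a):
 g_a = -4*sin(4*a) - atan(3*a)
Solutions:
 g(a) = C1 - a*atan(3*a) + log(9*a^2 + 1)/6 + cos(4*a)


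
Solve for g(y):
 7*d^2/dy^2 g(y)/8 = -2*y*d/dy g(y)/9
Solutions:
 g(y) = C1 + C2*erf(2*sqrt(14)*y/21)


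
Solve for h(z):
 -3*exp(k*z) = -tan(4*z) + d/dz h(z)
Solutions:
 h(z) = C1 - 3*Piecewise((exp(k*z)/k, Ne(k, 0)), (z, True)) - log(cos(4*z))/4


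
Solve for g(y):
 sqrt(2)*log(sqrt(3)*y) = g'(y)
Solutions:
 g(y) = C1 + sqrt(2)*y*log(y) - sqrt(2)*y + sqrt(2)*y*log(3)/2


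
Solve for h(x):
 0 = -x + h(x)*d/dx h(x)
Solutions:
 h(x) = -sqrt(C1 + x^2)
 h(x) = sqrt(C1 + x^2)


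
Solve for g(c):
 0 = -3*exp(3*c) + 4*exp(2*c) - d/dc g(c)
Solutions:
 g(c) = C1 - exp(3*c) + 2*exp(2*c)


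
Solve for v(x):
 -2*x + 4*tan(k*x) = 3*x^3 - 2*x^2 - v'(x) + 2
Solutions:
 v(x) = C1 + 3*x^4/4 - 2*x^3/3 + x^2 + 2*x - 4*Piecewise((-log(cos(k*x))/k, Ne(k, 0)), (0, True))


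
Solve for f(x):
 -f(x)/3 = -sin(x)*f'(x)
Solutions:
 f(x) = C1*(cos(x) - 1)^(1/6)/(cos(x) + 1)^(1/6)


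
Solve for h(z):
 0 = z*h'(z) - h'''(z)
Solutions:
 h(z) = C1 + Integral(C2*airyai(z) + C3*airybi(z), z)


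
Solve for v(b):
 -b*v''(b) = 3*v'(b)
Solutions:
 v(b) = C1 + C2/b^2


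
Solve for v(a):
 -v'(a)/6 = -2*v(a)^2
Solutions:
 v(a) = -1/(C1 + 12*a)


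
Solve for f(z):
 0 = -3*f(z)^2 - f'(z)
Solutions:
 f(z) = 1/(C1 + 3*z)


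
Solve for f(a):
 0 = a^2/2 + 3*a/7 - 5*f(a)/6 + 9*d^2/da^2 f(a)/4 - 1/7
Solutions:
 f(a) = C1*exp(-sqrt(30)*a/9) + C2*exp(sqrt(30)*a/9) + 3*a^2/5 + 18*a/35 + 537/175


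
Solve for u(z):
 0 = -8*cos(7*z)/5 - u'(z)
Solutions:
 u(z) = C1 - 8*sin(7*z)/35


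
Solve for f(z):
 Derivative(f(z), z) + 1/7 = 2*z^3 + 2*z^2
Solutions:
 f(z) = C1 + z^4/2 + 2*z^3/3 - z/7


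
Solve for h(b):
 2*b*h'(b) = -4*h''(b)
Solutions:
 h(b) = C1 + C2*erf(b/2)


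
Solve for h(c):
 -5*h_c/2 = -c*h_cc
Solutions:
 h(c) = C1 + C2*c^(7/2)


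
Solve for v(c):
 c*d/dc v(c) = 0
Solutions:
 v(c) = C1


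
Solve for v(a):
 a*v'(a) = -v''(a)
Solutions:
 v(a) = C1 + C2*erf(sqrt(2)*a/2)


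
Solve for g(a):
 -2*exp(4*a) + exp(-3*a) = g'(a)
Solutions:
 g(a) = C1 - exp(4*a)/2 - exp(-3*a)/3


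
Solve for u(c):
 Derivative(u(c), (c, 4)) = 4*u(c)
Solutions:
 u(c) = C1*exp(-sqrt(2)*c) + C2*exp(sqrt(2)*c) + C3*sin(sqrt(2)*c) + C4*cos(sqrt(2)*c)


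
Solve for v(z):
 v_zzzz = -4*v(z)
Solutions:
 v(z) = (C1*sin(z) + C2*cos(z))*exp(-z) + (C3*sin(z) + C4*cos(z))*exp(z)


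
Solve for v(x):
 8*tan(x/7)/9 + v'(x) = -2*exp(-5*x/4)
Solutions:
 v(x) = C1 - 28*log(tan(x/7)^2 + 1)/9 + 8*exp(-5*x/4)/5


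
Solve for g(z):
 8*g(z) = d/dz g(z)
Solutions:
 g(z) = C1*exp(8*z)


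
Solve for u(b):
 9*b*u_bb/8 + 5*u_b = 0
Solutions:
 u(b) = C1 + C2/b^(31/9)


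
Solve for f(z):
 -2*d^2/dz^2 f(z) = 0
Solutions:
 f(z) = C1 + C2*z


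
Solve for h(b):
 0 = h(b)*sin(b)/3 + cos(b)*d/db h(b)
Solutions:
 h(b) = C1*cos(b)^(1/3)


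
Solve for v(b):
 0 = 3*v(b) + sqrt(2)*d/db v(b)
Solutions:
 v(b) = C1*exp(-3*sqrt(2)*b/2)


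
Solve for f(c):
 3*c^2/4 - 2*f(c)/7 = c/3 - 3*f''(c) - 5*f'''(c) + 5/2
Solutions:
 f(c) = C1*exp(-c*(7*7^(1/3)/(5*sqrt(11) + 18)^(1/3) + 7^(2/3)*(5*sqrt(11) + 18)^(1/3) + 14)/70)*sin(sqrt(3)*7^(1/3)*c*(-7^(1/3)*(5*sqrt(11) + 18)^(1/3) + 7/(5*sqrt(11) + 18)^(1/3))/70) + C2*exp(-c*(7*7^(1/3)/(5*sqrt(11) + 18)^(1/3) + 7^(2/3)*(5*sqrt(11) + 18)^(1/3) + 14)/70)*cos(sqrt(3)*7^(1/3)*c*(-7^(1/3)*(5*sqrt(11) + 18)^(1/3) + 7/(5*sqrt(11) + 18)^(1/3))/70) + C3*exp(c*(-7 + 7*7^(1/3)/(5*sqrt(11) + 18)^(1/3) + 7^(2/3)*(5*sqrt(11) + 18)^(1/3))/35) + 21*c^2/8 - 7*c/6 + 371/8


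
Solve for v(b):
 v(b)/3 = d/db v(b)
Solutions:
 v(b) = C1*exp(b/3)


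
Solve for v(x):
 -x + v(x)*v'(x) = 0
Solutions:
 v(x) = -sqrt(C1 + x^2)
 v(x) = sqrt(C1 + x^2)


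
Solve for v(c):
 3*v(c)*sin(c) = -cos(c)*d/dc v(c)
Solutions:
 v(c) = C1*cos(c)^3


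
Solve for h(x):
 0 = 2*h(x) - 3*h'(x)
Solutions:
 h(x) = C1*exp(2*x/3)


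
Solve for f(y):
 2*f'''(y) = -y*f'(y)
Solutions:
 f(y) = C1 + Integral(C2*airyai(-2^(2/3)*y/2) + C3*airybi(-2^(2/3)*y/2), y)


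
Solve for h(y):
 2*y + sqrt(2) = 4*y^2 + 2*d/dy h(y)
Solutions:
 h(y) = C1 - 2*y^3/3 + y^2/2 + sqrt(2)*y/2


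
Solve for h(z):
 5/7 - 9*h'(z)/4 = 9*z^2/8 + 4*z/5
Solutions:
 h(z) = C1 - z^3/6 - 8*z^2/45 + 20*z/63


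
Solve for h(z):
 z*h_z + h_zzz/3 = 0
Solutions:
 h(z) = C1 + Integral(C2*airyai(-3^(1/3)*z) + C3*airybi(-3^(1/3)*z), z)


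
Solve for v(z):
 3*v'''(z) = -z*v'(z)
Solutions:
 v(z) = C1 + Integral(C2*airyai(-3^(2/3)*z/3) + C3*airybi(-3^(2/3)*z/3), z)


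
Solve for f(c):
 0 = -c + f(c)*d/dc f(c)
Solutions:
 f(c) = -sqrt(C1 + c^2)
 f(c) = sqrt(C1 + c^2)


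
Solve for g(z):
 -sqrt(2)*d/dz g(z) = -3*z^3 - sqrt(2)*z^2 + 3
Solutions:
 g(z) = C1 + 3*sqrt(2)*z^4/8 + z^3/3 - 3*sqrt(2)*z/2


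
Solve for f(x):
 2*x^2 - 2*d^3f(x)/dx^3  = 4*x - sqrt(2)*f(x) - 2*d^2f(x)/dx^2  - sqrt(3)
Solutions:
 f(x) = C1*exp(x*(-2^(1/3)*(4 + 27*sqrt(2) + sqrt(-16 + (4 + 27*sqrt(2))^2))^(1/3) - 2*2^(2/3)/(4 + 27*sqrt(2) + sqrt(-16 + (4 + 27*sqrt(2))^2))^(1/3) + 4)/12)*sin(2^(1/3)*sqrt(3)*x*(-(4 + 27*sqrt(2) + sqrt(-16 + (4 + 27*sqrt(2))^2))^(1/3) + 2*2^(1/3)/(4 + 27*sqrt(2) + sqrt(-16 + (4 + 27*sqrt(2))^2))^(1/3))/12) + C2*exp(x*(-2^(1/3)*(4 + 27*sqrt(2) + sqrt(-16 + (4 + 27*sqrt(2))^2))^(1/3) - 2*2^(2/3)/(4 + 27*sqrt(2) + sqrt(-16 + (4 + 27*sqrt(2))^2))^(1/3) + 4)/12)*cos(2^(1/3)*sqrt(3)*x*(-(4 + 27*sqrt(2) + sqrt(-16 + (4 + 27*sqrt(2))^2))^(1/3) + 2*2^(1/3)/(4 + 27*sqrt(2) + sqrt(-16 + (4 + 27*sqrt(2))^2))^(1/3))/12) + C3*exp(x*(2*2^(2/3)/(4 + 27*sqrt(2) + sqrt(-16 + (4 + 27*sqrt(2))^2))^(1/3) + 2 + 2^(1/3)*(4 + 27*sqrt(2) + sqrt(-16 + (4 + 27*sqrt(2))^2))^(1/3))/6) - sqrt(2)*x^2 + 2*sqrt(2)*x - sqrt(6)/2 + 4


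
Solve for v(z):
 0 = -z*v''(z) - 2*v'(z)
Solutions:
 v(z) = C1 + C2/z


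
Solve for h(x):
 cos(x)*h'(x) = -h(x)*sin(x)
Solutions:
 h(x) = C1*cos(x)


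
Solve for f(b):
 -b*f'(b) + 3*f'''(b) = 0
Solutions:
 f(b) = C1 + Integral(C2*airyai(3^(2/3)*b/3) + C3*airybi(3^(2/3)*b/3), b)


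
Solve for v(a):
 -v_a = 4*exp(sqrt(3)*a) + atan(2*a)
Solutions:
 v(a) = C1 - a*atan(2*a) - 4*sqrt(3)*exp(sqrt(3)*a)/3 + log(4*a^2 + 1)/4


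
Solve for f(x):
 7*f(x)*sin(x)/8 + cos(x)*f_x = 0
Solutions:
 f(x) = C1*cos(x)^(7/8)


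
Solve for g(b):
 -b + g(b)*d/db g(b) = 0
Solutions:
 g(b) = -sqrt(C1 + b^2)
 g(b) = sqrt(C1 + b^2)


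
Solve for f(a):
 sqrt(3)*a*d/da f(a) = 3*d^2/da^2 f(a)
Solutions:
 f(a) = C1 + C2*erfi(sqrt(2)*3^(3/4)*a/6)


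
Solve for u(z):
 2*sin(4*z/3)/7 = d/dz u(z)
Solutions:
 u(z) = C1 - 3*cos(4*z/3)/14


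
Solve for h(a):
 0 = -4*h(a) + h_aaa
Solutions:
 h(a) = C3*exp(2^(2/3)*a) + (C1*sin(2^(2/3)*sqrt(3)*a/2) + C2*cos(2^(2/3)*sqrt(3)*a/2))*exp(-2^(2/3)*a/2)


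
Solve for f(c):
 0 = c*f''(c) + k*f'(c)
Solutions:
 f(c) = C1 + c^(1 - re(k))*(C2*sin(log(c)*Abs(im(k))) + C3*cos(log(c)*im(k)))


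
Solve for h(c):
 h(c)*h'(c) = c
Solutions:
 h(c) = -sqrt(C1 + c^2)
 h(c) = sqrt(C1 + c^2)


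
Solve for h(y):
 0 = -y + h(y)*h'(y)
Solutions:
 h(y) = -sqrt(C1 + y^2)
 h(y) = sqrt(C1 + y^2)


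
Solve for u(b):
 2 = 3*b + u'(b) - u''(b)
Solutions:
 u(b) = C1 + C2*exp(b) - 3*b^2/2 - b


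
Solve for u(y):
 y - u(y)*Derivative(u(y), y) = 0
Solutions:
 u(y) = -sqrt(C1 + y^2)
 u(y) = sqrt(C1 + y^2)


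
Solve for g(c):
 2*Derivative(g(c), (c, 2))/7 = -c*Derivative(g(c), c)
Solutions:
 g(c) = C1 + C2*erf(sqrt(7)*c/2)


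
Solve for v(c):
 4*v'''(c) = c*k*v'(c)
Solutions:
 v(c) = C1 + Integral(C2*airyai(2^(1/3)*c*k^(1/3)/2) + C3*airybi(2^(1/3)*c*k^(1/3)/2), c)


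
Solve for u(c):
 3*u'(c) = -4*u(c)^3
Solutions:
 u(c) = -sqrt(6)*sqrt(-1/(C1 - 4*c))/2
 u(c) = sqrt(6)*sqrt(-1/(C1 - 4*c))/2


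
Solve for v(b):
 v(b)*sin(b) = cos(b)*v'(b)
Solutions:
 v(b) = C1/cos(b)


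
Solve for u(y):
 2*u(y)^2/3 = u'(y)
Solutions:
 u(y) = -3/(C1 + 2*y)


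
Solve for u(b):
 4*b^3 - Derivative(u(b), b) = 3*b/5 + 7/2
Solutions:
 u(b) = C1 + b^4 - 3*b^2/10 - 7*b/2


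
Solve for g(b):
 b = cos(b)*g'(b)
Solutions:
 g(b) = C1 + Integral(b/cos(b), b)


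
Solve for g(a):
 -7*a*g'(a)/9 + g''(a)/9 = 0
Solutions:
 g(a) = C1 + C2*erfi(sqrt(14)*a/2)


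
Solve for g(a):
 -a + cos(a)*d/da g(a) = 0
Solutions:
 g(a) = C1 + Integral(a/cos(a), a)


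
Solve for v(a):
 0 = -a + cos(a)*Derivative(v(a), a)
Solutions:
 v(a) = C1 + Integral(a/cos(a), a)


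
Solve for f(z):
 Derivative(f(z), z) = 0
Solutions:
 f(z) = C1


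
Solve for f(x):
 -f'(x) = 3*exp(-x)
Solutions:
 f(x) = C1 + 3*exp(-x)


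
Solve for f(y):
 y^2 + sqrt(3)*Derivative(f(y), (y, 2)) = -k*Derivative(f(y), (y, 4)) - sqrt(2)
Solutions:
 f(y) = C1 + C2*y + C3*exp(-3^(1/4)*y*sqrt(-1/k)) + C4*exp(3^(1/4)*y*sqrt(-1/k)) - sqrt(3)*y^4/36 + y^2*(2*k - sqrt(6))/6


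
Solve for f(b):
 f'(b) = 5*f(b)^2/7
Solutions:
 f(b) = -7/(C1 + 5*b)


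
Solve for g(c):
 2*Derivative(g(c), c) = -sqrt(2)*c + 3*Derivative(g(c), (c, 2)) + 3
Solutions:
 g(c) = C1 + C2*exp(2*c/3) - sqrt(2)*c^2/4 - 3*sqrt(2)*c/4 + 3*c/2


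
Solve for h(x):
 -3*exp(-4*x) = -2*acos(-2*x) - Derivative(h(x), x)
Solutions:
 h(x) = C1 - 2*x*acos(-2*x) - sqrt(1 - 4*x^2) - 3*exp(-4*x)/4


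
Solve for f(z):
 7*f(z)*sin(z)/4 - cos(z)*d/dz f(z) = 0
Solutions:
 f(z) = C1/cos(z)^(7/4)


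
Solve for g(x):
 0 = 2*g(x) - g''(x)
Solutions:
 g(x) = C1*exp(-sqrt(2)*x) + C2*exp(sqrt(2)*x)


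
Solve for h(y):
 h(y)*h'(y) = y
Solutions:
 h(y) = -sqrt(C1 + y^2)
 h(y) = sqrt(C1 + y^2)


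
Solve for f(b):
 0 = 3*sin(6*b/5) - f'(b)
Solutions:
 f(b) = C1 - 5*cos(6*b/5)/2


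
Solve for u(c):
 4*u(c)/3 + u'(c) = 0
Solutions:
 u(c) = C1*exp(-4*c/3)


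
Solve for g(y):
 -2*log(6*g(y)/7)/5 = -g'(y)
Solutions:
 -5*Integral(1/(log(_y) - log(7) + log(6)), (_y, g(y)))/2 = C1 - y


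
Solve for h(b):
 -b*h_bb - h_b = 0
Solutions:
 h(b) = C1 + C2*log(b)


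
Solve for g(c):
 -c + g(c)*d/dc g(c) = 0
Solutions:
 g(c) = -sqrt(C1 + c^2)
 g(c) = sqrt(C1 + c^2)


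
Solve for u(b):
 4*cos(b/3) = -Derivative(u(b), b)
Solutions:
 u(b) = C1 - 12*sin(b/3)


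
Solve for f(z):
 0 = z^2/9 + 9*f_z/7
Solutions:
 f(z) = C1 - 7*z^3/243


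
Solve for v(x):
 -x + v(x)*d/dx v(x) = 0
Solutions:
 v(x) = -sqrt(C1 + x^2)
 v(x) = sqrt(C1 + x^2)


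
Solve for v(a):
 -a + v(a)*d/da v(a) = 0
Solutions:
 v(a) = -sqrt(C1 + a^2)
 v(a) = sqrt(C1 + a^2)


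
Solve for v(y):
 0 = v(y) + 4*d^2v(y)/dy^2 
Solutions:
 v(y) = C1*sin(y/2) + C2*cos(y/2)


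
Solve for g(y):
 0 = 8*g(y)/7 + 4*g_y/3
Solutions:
 g(y) = C1*exp(-6*y/7)


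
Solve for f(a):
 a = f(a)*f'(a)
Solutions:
 f(a) = -sqrt(C1 + a^2)
 f(a) = sqrt(C1 + a^2)


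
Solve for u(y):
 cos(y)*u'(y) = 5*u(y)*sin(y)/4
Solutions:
 u(y) = C1/cos(y)^(5/4)


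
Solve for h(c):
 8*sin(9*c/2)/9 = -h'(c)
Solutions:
 h(c) = C1 + 16*cos(9*c/2)/81


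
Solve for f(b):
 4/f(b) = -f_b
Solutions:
 f(b) = -sqrt(C1 - 8*b)
 f(b) = sqrt(C1 - 8*b)


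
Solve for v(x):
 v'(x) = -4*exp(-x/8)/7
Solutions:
 v(x) = C1 + 32*exp(-x/8)/7


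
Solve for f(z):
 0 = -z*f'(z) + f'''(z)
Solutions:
 f(z) = C1 + Integral(C2*airyai(z) + C3*airybi(z), z)


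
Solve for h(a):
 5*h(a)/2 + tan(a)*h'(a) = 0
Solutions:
 h(a) = C1/sin(a)^(5/2)


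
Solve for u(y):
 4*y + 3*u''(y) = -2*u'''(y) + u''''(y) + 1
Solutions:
 u(y) = C1 + C2*y + C3*exp(-y) + C4*exp(3*y) - 2*y^3/9 + 11*y^2/18


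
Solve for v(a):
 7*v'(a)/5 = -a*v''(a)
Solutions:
 v(a) = C1 + C2/a^(2/5)


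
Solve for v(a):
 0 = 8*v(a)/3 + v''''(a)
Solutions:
 v(a) = (C1*sin(2^(1/4)*3^(3/4)*a/3) + C2*cos(2^(1/4)*3^(3/4)*a/3))*exp(-2^(1/4)*3^(3/4)*a/3) + (C3*sin(2^(1/4)*3^(3/4)*a/3) + C4*cos(2^(1/4)*3^(3/4)*a/3))*exp(2^(1/4)*3^(3/4)*a/3)


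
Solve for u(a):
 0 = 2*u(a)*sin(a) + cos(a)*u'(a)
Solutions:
 u(a) = C1*cos(a)^2


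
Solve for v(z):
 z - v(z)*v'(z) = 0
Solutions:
 v(z) = -sqrt(C1 + z^2)
 v(z) = sqrt(C1 + z^2)


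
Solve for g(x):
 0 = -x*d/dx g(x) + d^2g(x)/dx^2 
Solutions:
 g(x) = C1 + C2*erfi(sqrt(2)*x/2)


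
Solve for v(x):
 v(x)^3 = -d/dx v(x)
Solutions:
 v(x) = -sqrt(2)*sqrt(-1/(C1 - x))/2
 v(x) = sqrt(2)*sqrt(-1/(C1 - x))/2


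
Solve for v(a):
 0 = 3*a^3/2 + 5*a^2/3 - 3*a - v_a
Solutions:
 v(a) = C1 + 3*a^4/8 + 5*a^3/9 - 3*a^2/2


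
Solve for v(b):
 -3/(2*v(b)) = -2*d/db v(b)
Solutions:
 v(b) = -sqrt(C1 + 6*b)/2
 v(b) = sqrt(C1 + 6*b)/2


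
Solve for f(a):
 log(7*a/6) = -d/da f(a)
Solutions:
 f(a) = C1 - a*log(a) + a*log(6/7) + a


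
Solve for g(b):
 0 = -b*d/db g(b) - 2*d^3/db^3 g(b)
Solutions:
 g(b) = C1 + Integral(C2*airyai(-2^(2/3)*b/2) + C3*airybi(-2^(2/3)*b/2), b)


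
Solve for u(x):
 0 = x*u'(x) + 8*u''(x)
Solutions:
 u(x) = C1 + C2*erf(x/4)


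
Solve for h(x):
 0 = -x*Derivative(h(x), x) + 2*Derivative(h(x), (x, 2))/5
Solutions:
 h(x) = C1 + C2*erfi(sqrt(5)*x/2)


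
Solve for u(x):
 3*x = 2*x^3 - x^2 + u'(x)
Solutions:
 u(x) = C1 - x^4/2 + x^3/3 + 3*x^2/2


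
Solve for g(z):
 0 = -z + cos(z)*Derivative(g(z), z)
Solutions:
 g(z) = C1 + Integral(z/cos(z), z)


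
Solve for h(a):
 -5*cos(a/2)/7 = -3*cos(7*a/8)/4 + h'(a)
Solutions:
 h(a) = C1 - 10*sin(a/2)/7 + 6*sin(7*a/8)/7


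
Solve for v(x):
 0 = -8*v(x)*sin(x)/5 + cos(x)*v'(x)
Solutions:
 v(x) = C1/cos(x)^(8/5)


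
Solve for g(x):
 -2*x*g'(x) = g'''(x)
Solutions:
 g(x) = C1 + Integral(C2*airyai(-2^(1/3)*x) + C3*airybi(-2^(1/3)*x), x)


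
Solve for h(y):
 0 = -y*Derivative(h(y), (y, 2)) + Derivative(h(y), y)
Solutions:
 h(y) = C1 + C2*y^2


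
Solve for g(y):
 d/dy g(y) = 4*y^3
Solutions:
 g(y) = C1 + y^4


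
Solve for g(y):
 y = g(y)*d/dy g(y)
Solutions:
 g(y) = -sqrt(C1 + y^2)
 g(y) = sqrt(C1 + y^2)


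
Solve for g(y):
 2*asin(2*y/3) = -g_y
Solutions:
 g(y) = C1 - 2*y*asin(2*y/3) - sqrt(9 - 4*y^2)


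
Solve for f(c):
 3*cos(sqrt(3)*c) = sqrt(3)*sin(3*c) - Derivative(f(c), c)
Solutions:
 f(c) = C1 - sqrt(3)*sin(sqrt(3)*c) - sqrt(3)*cos(3*c)/3


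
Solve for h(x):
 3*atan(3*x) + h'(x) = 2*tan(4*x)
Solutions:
 h(x) = C1 - 3*x*atan(3*x) + log(9*x^2 + 1)/2 - log(cos(4*x))/2


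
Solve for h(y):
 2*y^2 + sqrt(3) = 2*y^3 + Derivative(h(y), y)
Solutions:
 h(y) = C1 - y^4/2 + 2*y^3/3 + sqrt(3)*y


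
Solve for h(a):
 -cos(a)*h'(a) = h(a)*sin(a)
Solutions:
 h(a) = C1*cos(a)


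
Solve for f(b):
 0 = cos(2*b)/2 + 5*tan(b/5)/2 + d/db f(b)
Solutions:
 f(b) = C1 + 25*log(cos(b/5))/2 - sin(2*b)/4


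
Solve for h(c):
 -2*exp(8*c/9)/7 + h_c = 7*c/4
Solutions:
 h(c) = C1 + 7*c^2/8 + 9*exp(8*c/9)/28


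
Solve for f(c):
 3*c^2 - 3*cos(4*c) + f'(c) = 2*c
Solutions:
 f(c) = C1 - c^3 + c^2 + 3*sin(4*c)/4


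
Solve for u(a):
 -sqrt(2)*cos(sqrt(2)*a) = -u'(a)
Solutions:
 u(a) = C1 + sin(sqrt(2)*a)


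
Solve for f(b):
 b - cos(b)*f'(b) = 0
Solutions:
 f(b) = C1 + Integral(b/cos(b), b)


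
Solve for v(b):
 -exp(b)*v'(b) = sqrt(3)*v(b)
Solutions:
 v(b) = C1*exp(sqrt(3)*exp(-b))


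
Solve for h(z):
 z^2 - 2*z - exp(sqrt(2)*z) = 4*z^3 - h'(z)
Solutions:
 h(z) = C1 + z^4 - z^3/3 + z^2 + sqrt(2)*exp(sqrt(2)*z)/2


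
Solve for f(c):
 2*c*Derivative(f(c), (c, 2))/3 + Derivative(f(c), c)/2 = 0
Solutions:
 f(c) = C1 + C2*c^(1/4)


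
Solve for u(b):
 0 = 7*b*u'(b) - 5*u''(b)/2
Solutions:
 u(b) = C1 + C2*erfi(sqrt(35)*b/5)


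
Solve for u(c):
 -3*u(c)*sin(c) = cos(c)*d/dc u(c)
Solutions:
 u(c) = C1*cos(c)^3


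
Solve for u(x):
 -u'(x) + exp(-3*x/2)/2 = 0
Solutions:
 u(x) = C1 - exp(-3*x/2)/3


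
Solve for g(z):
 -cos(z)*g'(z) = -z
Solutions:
 g(z) = C1 + Integral(z/cos(z), z)


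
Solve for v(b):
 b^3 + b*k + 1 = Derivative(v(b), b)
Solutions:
 v(b) = C1 + b^4/4 + b^2*k/2 + b


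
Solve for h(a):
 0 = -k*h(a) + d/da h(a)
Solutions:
 h(a) = C1*exp(a*k)


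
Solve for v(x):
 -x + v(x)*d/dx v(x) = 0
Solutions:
 v(x) = -sqrt(C1 + x^2)
 v(x) = sqrt(C1 + x^2)


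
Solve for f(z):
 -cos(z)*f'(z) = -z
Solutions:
 f(z) = C1 + Integral(z/cos(z), z)


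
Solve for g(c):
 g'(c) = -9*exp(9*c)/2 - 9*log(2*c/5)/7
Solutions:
 g(c) = C1 - 9*c*log(c)/7 + 9*c*(-log(2) + 1 + log(5))/7 - exp(9*c)/2


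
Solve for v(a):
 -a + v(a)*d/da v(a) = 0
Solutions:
 v(a) = -sqrt(C1 + a^2)
 v(a) = sqrt(C1 + a^2)


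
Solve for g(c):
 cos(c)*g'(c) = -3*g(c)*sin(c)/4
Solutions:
 g(c) = C1*cos(c)^(3/4)


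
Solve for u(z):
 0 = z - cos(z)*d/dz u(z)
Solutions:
 u(z) = C1 + Integral(z/cos(z), z)


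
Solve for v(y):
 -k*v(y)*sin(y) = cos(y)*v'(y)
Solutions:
 v(y) = C1*exp(k*log(cos(y)))


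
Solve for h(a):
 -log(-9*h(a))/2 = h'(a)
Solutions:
 2*Integral(1/(log(-_y) + 2*log(3)), (_y, h(a))) = C1 - a


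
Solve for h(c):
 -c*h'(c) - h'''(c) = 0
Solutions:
 h(c) = C1 + Integral(C2*airyai(-c) + C3*airybi(-c), c)


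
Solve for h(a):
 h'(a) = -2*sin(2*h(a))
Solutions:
 h(a) = pi - acos((-C1 - exp(8*a))/(C1 - exp(8*a)))/2
 h(a) = acos((-C1 - exp(8*a))/(C1 - exp(8*a)))/2


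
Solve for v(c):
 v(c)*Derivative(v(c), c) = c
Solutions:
 v(c) = -sqrt(C1 + c^2)
 v(c) = sqrt(C1 + c^2)


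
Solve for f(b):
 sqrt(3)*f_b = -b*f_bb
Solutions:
 f(b) = C1 + C2*b^(1 - sqrt(3))


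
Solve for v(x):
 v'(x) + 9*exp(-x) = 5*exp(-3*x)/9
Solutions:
 v(x) = C1 + 9*exp(-x) - 5*exp(-3*x)/27


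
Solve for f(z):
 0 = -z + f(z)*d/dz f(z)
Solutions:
 f(z) = -sqrt(C1 + z^2)
 f(z) = sqrt(C1 + z^2)


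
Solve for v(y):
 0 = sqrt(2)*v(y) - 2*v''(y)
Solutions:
 v(y) = C1*exp(-2^(3/4)*y/2) + C2*exp(2^(3/4)*y/2)


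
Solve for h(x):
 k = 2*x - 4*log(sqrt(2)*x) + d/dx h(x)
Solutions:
 h(x) = C1 + k*x - x^2 + 4*x*log(x) - 4*x + x*log(4)


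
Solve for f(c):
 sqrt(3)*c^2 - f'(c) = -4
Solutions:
 f(c) = C1 + sqrt(3)*c^3/3 + 4*c


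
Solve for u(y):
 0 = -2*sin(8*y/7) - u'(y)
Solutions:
 u(y) = C1 + 7*cos(8*y/7)/4


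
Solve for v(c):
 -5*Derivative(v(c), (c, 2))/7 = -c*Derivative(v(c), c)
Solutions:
 v(c) = C1 + C2*erfi(sqrt(70)*c/10)


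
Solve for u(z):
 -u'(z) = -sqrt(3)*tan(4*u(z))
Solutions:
 u(z) = -asin(C1*exp(4*sqrt(3)*z))/4 + pi/4
 u(z) = asin(C1*exp(4*sqrt(3)*z))/4


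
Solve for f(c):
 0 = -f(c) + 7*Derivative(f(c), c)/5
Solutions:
 f(c) = C1*exp(5*c/7)


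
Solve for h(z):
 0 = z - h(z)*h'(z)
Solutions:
 h(z) = -sqrt(C1 + z^2)
 h(z) = sqrt(C1 + z^2)


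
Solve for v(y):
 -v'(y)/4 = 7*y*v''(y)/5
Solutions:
 v(y) = C1 + C2*y^(23/28)


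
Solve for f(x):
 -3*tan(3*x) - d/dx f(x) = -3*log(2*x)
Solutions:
 f(x) = C1 + 3*x*log(x) - 3*x + 3*x*log(2) + log(cos(3*x))


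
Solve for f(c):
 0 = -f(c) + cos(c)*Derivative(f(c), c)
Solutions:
 f(c) = C1*sqrt(sin(c) + 1)/sqrt(sin(c) - 1)


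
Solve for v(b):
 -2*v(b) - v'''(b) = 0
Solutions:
 v(b) = C3*exp(-2^(1/3)*b) + (C1*sin(2^(1/3)*sqrt(3)*b/2) + C2*cos(2^(1/3)*sqrt(3)*b/2))*exp(2^(1/3)*b/2)


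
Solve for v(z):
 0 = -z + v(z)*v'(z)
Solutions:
 v(z) = -sqrt(C1 + z^2)
 v(z) = sqrt(C1 + z^2)


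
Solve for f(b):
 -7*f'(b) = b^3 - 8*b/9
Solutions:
 f(b) = C1 - b^4/28 + 4*b^2/63


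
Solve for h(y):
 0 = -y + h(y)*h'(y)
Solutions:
 h(y) = -sqrt(C1 + y^2)
 h(y) = sqrt(C1 + y^2)


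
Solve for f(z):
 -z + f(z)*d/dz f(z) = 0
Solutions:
 f(z) = -sqrt(C1 + z^2)
 f(z) = sqrt(C1 + z^2)


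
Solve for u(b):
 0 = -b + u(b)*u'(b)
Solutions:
 u(b) = -sqrt(C1 + b^2)
 u(b) = sqrt(C1 + b^2)


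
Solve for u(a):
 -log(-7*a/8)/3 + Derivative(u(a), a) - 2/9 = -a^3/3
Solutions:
 u(a) = C1 - a^4/12 + a*log(-a)/3 + a*(-log(2) - 1/9 + log(7)/3)


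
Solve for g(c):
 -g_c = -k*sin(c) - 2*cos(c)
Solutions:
 g(c) = C1 - k*cos(c) + 2*sin(c)


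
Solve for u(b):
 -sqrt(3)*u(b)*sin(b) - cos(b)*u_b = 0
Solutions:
 u(b) = C1*cos(b)^(sqrt(3))


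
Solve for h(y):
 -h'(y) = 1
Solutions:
 h(y) = C1 - y


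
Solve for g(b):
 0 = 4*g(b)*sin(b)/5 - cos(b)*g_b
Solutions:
 g(b) = C1/cos(b)^(4/5)


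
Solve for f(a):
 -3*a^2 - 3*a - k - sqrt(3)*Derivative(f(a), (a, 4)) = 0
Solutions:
 f(a) = C1 + C2*a + C3*a^2 + C4*a^3 - sqrt(3)*a^6/360 - sqrt(3)*a^5/120 - sqrt(3)*a^4*k/72


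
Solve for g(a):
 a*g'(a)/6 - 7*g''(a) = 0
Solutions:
 g(a) = C1 + C2*erfi(sqrt(21)*a/42)


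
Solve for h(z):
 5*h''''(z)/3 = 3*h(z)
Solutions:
 h(z) = C1*exp(-sqrt(3)*5^(3/4)*z/5) + C2*exp(sqrt(3)*5^(3/4)*z/5) + C3*sin(sqrt(3)*5^(3/4)*z/5) + C4*cos(sqrt(3)*5^(3/4)*z/5)


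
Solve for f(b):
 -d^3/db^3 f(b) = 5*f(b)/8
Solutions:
 f(b) = C3*exp(-5^(1/3)*b/2) + (C1*sin(sqrt(3)*5^(1/3)*b/4) + C2*cos(sqrt(3)*5^(1/3)*b/4))*exp(5^(1/3)*b/4)


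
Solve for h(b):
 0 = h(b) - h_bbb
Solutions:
 h(b) = C3*exp(b) + (C1*sin(sqrt(3)*b/2) + C2*cos(sqrt(3)*b/2))*exp(-b/2)


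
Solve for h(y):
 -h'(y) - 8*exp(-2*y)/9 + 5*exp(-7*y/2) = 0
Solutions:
 h(y) = C1 + 4*exp(-2*y)/9 - 10*exp(-7*y/2)/7


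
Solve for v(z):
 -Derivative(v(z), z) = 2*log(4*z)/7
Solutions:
 v(z) = C1 - 2*z*log(z)/7 - 4*z*log(2)/7 + 2*z/7


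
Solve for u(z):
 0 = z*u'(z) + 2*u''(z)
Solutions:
 u(z) = C1 + C2*erf(z/2)


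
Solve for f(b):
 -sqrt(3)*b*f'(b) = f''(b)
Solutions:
 f(b) = C1 + C2*erf(sqrt(2)*3^(1/4)*b/2)


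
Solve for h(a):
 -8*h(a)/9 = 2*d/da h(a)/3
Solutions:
 h(a) = C1*exp(-4*a/3)


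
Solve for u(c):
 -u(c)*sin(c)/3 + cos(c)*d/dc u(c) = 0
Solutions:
 u(c) = C1/cos(c)^(1/3)


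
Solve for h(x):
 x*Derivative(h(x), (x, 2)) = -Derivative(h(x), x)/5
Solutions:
 h(x) = C1 + C2*x^(4/5)


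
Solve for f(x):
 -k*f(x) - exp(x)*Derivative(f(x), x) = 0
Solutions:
 f(x) = C1*exp(k*exp(-x))


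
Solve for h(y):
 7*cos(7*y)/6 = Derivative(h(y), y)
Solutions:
 h(y) = C1 + sin(7*y)/6


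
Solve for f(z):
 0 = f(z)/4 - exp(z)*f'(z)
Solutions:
 f(z) = C1*exp(-exp(-z)/4)


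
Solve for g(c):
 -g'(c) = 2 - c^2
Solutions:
 g(c) = C1 + c^3/3 - 2*c


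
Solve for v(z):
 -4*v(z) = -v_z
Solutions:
 v(z) = C1*exp(4*z)


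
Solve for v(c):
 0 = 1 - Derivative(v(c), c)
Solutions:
 v(c) = C1 + c


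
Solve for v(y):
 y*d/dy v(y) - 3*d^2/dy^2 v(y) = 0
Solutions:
 v(y) = C1 + C2*erfi(sqrt(6)*y/6)


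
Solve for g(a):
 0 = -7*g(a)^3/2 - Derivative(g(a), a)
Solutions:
 g(a) = -sqrt(-1/(C1 - 7*a))
 g(a) = sqrt(-1/(C1 - 7*a))


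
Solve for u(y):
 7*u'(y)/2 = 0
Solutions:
 u(y) = C1


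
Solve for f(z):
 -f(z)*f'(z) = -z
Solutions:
 f(z) = -sqrt(C1 + z^2)
 f(z) = sqrt(C1 + z^2)


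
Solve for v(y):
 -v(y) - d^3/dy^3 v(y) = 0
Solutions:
 v(y) = C3*exp(-y) + (C1*sin(sqrt(3)*y/2) + C2*cos(sqrt(3)*y/2))*exp(y/2)


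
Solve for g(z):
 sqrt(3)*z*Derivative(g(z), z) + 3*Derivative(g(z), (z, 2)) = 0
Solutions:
 g(z) = C1 + C2*erf(sqrt(2)*3^(3/4)*z/6)


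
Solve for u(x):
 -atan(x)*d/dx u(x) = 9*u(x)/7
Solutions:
 u(x) = C1*exp(-9*Integral(1/atan(x), x)/7)


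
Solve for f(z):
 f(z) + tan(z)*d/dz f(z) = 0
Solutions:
 f(z) = C1/sin(z)


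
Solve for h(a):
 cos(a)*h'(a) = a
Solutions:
 h(a) = C1 + Integral(a/cos(a), a)


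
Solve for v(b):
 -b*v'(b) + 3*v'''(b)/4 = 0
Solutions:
 v(b) = C1 + Integral(C2*airyai(6^(2/3)*b/3) + C3*airybi(6^(2/3)*b/3), b)


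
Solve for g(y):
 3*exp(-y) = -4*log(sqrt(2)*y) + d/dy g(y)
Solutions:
 g(y) = C1 + 4*y*log(y) + 2*y*(-2 + log(2)) - 3*exp(-y)


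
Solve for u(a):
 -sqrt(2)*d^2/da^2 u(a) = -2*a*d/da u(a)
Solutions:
 u(a) = C1 + C2*erfi(2^(3/4)*a/2)


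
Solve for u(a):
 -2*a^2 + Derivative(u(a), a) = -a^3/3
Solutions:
 u(a) = C1 - a^4/12 + 2*a^3/3


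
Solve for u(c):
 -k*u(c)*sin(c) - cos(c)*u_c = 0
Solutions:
 u(c) = C1*exp(k*log(cos(c)))


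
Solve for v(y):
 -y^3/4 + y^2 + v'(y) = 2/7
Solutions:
 v(y) = C1 + y^4/16 - y^3/3 + 2*y/7


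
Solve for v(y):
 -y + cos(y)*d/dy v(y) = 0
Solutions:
 v(y) = C1 + Integral(y/cos(y), y)


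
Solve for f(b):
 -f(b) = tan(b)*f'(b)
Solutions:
 f(b) = C1/sin(b)


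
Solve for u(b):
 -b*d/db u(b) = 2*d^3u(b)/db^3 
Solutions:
 u(b) = C1 + Integral(C2*airyai(-2^(2/3)*b/2) + C3*airybi(-2^(2/3)*b/2), b)


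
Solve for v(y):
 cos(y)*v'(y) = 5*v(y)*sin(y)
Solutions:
 v(y) = C1/cos(y)^5


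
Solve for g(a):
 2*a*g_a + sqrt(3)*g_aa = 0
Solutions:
 g(a) = C1 + C2*erf(3^(3/4)*a/3)


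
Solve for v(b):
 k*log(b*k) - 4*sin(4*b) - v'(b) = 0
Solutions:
 v(b) = C1 + b*k*(log(b*k) - 1) + cos(4*b)


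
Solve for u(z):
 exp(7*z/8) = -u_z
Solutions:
 u(z) = C1 - 8*exp(7*z/8)/7
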